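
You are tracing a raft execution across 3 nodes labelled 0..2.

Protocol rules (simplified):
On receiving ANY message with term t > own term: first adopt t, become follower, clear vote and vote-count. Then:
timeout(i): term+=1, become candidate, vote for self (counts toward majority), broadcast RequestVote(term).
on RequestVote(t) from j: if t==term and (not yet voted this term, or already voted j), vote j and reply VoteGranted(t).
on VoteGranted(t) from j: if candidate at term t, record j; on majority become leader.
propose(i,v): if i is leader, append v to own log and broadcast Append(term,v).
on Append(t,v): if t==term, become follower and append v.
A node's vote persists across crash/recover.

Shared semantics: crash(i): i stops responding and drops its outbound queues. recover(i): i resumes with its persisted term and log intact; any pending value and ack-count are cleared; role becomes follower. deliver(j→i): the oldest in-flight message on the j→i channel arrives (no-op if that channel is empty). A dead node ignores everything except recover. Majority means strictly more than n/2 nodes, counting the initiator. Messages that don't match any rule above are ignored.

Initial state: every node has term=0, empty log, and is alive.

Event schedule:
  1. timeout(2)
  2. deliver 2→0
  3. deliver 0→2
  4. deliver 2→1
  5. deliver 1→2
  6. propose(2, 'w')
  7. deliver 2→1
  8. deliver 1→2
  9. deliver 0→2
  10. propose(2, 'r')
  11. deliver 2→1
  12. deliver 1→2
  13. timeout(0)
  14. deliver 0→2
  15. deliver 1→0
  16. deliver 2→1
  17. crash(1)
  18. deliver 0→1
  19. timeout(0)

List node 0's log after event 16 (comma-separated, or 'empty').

empty

e1 timeout(2): 2[cand,t=1,-]
e2 deliver 2→0: 0[foll,t=1,-]
e3 deliver 0→2: 2[lead,t=1,-]
e4 deliver 2→1: 1[foll,t=1,-]
e5 deliver 1→2: ·
e6 propose(2,'w'): 2[lead,t=1,w]
e7 deliver 2→1: 1[foll,t=1,w]
e8 deliver 1→2: ·
e9 deliver 0→2: ·
e10 propose(2,'r'): 2[lead,t=1,w,r]
e11 deliver 2→1: 1[foll,t=1,w,r]
e12 deliver 1→2: ·
e13 timeout(0): 0[cand,t=2,-]
e14 deliver 0→2: 2[foll,t=2,w,r]
e15 deliver 1→0: ·
e16 deliver 2→1: ·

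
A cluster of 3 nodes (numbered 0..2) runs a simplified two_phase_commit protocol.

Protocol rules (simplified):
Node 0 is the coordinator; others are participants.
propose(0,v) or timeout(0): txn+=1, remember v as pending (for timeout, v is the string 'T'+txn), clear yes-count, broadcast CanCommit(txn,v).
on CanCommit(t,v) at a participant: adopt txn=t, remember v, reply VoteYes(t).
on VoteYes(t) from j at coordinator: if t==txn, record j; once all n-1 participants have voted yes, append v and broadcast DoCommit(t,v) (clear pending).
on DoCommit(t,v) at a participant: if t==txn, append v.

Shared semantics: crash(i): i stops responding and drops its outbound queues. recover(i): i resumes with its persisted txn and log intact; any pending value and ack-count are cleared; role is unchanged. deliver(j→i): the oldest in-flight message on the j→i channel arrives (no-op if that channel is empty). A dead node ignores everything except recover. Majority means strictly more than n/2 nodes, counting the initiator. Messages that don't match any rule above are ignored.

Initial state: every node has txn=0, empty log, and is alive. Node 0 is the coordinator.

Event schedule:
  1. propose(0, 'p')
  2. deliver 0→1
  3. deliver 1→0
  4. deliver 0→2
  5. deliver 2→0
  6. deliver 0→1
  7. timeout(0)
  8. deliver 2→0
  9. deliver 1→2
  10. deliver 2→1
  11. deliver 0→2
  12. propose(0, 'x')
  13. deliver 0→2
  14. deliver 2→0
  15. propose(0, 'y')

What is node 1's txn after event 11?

1. propose(0,'p'):  <0:coor t1 ->
2. deliver 0→1:  <1:part t1 ->
3. deliver 1→0:  nop
4. deliver 0→2:  <2:part t1 ->
5. deliver 2→0:  <0:coor t1 p>
6. deliver 0→1:  <1:part t1 p>
7. timeout(0):  <0:coor t2 p>
8. deliver 2→0:  nop
9. deliver 1→2:  nop
10. deliver 2→1:  nop
11. deliver 0→2:  <2:part t1 p>

1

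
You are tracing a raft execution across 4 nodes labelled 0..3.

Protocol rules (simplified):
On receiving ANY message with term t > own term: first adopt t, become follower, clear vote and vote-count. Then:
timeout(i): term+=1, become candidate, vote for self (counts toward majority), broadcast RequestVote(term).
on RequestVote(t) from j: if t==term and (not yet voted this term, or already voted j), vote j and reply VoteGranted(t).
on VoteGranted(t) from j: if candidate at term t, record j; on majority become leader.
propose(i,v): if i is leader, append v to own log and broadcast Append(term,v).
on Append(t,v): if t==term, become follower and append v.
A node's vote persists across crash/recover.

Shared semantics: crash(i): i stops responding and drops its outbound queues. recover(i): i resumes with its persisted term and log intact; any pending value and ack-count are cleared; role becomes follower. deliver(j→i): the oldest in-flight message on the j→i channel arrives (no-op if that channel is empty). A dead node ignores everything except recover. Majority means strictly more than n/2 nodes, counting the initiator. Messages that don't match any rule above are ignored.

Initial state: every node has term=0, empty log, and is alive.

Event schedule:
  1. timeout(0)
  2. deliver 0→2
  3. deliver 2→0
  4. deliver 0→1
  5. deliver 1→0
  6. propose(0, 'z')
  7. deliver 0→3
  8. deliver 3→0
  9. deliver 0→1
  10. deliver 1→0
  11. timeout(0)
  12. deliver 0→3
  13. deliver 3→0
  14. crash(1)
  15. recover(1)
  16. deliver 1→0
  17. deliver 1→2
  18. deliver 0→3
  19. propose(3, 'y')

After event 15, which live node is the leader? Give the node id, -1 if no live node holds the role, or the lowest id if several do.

1. timeout(0):  <0:cand t1 ->
2. deliver 0→2:  <2:foll t1 ->
3. deliver 2→0:  nop
4. deliver 0→1:  <1:foll t1 ->
5. deliver 1→0:  <0:lead t1 ->
6. propose(0,'z'):  <0:lead t1 z>
7. deliver 0→3:  <3:foll t1 ->
8. deliver 3→0:  nop
9. deliver 0→1:  <1:foll t1 z>
10. deliver 1→0:  nop
11. timeout(0):  <0:cand t2 z>
12. deliver 0→3:  <3:foll t1 z>
13. deliver 3→0:  nop
14. crash(1):  <1:✗foll t1 z>
15. recover(1):  <1:foll t1 z>

-1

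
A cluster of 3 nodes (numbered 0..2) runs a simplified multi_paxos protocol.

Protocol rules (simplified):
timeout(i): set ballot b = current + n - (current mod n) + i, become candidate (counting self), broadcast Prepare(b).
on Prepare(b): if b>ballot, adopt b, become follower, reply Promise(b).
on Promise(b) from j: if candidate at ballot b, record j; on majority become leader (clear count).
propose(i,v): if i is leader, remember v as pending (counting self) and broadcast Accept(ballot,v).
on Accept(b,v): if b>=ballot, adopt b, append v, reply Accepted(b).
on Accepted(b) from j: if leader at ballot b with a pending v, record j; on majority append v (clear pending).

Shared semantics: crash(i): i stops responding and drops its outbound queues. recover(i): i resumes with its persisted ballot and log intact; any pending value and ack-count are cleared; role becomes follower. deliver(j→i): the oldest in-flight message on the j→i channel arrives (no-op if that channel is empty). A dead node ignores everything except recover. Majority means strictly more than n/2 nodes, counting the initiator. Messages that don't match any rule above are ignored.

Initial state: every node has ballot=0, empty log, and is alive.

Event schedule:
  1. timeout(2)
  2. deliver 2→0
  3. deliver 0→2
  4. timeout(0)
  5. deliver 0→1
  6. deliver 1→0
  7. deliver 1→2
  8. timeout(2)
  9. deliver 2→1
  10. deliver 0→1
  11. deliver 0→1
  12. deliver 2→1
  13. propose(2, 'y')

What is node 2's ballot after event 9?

after 1 — timeout(2): n2:cand/b5/[-]
after 2 — deliver 2→0: n0:foll/b5/[-]
after 3 — deliver 0→2: n2:lead/b5/[-]
after 4 — timeout(0): n0:cand/b6/[-]
after 5 — deliver 0→1: n1:foll/b6/[-]
after 6 — deliver 1→0: n0:lead/b6/[-]
after 7 — deliver 1→2: ·
after 8 — timeout(2): n2:cand/b8/[-]
after 9 — deliver 2→1: ·

8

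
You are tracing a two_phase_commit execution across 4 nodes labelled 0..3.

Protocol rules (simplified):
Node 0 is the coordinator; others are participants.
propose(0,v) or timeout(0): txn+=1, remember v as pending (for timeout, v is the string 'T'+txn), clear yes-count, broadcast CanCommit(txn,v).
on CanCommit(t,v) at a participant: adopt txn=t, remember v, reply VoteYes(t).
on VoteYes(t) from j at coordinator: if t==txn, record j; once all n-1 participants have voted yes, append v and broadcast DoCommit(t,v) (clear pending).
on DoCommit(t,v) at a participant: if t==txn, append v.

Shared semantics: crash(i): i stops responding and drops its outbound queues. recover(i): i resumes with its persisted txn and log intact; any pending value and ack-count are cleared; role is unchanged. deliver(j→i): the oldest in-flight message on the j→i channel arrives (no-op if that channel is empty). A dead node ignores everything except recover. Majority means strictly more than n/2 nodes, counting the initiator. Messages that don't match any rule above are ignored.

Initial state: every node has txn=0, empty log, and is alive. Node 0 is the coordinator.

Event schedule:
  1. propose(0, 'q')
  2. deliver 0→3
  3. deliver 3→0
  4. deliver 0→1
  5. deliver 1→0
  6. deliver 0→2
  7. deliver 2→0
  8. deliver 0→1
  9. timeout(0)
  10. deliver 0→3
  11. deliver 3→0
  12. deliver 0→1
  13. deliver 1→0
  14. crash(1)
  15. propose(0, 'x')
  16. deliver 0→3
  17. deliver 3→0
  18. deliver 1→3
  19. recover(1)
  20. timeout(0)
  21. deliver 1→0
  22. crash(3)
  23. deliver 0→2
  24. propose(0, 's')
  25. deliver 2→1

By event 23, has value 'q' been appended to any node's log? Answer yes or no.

step 1 propose(0,'q'): 0={coor,t=1,log=-}
step 2 deliver 0→3: 3={part,t=1,log=-}
step 3 deliver 3→0: —
step 4 deliver 0→1: 1={part,t=1,log=-}
step 5 deliver 1→0: —
step 6 deliver 0→2: 2={part,t=1,log=-}
step 7 deliver 2→0: 0={coor,t=1,log=q}
step 8 deliver 0→1: 1={part,t=1,log=q}
step 9 timeout(0): 0={coor,t=2,log=q}
step 10 deliver 0→3: 3={part,t=1,log=q}
step 11 deliver 3→0: —
step 12 deliver 0→1: 1={part,t=2,log=q}
step 13 deliver 1→0: —
step 14 crash(1): 1={✗part,t=2,log=q}
step 15 propose(0,'x'): 0={coor,t=3,log=q}
step 16 deliver 0→3: 3={part,t=2,log=q}
step 17 deliver 3→0: —
step 18 deliver 1→3: —
step 19 recover(1): 1={part,t=2,log=q}
step 20 timeout(0): 0={coor,t=4,log=q}
step 21 deliver 1→0: —
step 22 crash(3): 3={✗part,t=2,log=q}
step 23 deliver 0→2: 2={part,t=1,log=q}

yes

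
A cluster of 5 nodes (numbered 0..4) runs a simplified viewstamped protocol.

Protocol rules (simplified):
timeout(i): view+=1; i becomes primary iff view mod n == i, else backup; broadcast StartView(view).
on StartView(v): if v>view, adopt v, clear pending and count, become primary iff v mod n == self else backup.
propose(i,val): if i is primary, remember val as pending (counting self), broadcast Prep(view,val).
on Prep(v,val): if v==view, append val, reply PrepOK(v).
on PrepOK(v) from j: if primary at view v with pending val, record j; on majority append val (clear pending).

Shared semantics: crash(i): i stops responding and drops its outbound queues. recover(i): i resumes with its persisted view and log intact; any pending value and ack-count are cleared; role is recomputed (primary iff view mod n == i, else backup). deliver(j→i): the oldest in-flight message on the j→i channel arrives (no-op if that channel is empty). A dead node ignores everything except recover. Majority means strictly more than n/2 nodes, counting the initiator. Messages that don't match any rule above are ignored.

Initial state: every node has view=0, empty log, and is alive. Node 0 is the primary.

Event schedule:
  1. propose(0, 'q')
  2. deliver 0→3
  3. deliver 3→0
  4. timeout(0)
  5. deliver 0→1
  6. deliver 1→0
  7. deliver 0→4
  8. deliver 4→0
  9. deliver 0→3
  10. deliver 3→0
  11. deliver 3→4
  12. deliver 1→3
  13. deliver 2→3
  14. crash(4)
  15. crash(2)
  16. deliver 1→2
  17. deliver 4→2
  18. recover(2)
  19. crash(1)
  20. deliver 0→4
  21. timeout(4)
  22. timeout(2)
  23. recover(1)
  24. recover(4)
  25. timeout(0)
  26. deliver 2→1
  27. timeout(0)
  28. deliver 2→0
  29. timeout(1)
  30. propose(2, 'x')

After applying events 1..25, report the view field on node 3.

1

[1] propose(0,'q') → ∅
[2] deliver 0→3 → N3(back v0 [q])
[3] deliver 3→0 → ∅
[4] timeout(0) → N0(back v1 [-])
[5] deliver 0→1 → N1(back v0 [q])
[6] deliver 1→0 → ∅
[7] deliver 0→4 → N4(back v0 [q])
[8] deliver 4→0 → ∅
[9] deliver 0→3 → N3(back v1 [q])
[10] deliver 3→0 → ∅
[11] deliver 3→4 → ∅
[12] deliver 1→3 → ∅
[13] deliver 2→3 → ∅
[14] crash(4) → N4(✗back v0 [q])
[15] crash(2) → N2(✗back v0 [-])
[16] deliver 1→2 → ∅
[17] deliver 4→2 → ∅
[18] recover(2) → N2(back v0 [-])
[19] crash(1) → N1(✗back v0 [q])
[20] deliver 0→4 → ∅
[21] timeout(4) → ∅
[22] timeout(2) → N2(back v1 [-])
[23] recover(1) → N1(back v0 [q])
[24] recover(4) → N4(back v0 [q])
[25] timeout(0) → N0(back v2 [-])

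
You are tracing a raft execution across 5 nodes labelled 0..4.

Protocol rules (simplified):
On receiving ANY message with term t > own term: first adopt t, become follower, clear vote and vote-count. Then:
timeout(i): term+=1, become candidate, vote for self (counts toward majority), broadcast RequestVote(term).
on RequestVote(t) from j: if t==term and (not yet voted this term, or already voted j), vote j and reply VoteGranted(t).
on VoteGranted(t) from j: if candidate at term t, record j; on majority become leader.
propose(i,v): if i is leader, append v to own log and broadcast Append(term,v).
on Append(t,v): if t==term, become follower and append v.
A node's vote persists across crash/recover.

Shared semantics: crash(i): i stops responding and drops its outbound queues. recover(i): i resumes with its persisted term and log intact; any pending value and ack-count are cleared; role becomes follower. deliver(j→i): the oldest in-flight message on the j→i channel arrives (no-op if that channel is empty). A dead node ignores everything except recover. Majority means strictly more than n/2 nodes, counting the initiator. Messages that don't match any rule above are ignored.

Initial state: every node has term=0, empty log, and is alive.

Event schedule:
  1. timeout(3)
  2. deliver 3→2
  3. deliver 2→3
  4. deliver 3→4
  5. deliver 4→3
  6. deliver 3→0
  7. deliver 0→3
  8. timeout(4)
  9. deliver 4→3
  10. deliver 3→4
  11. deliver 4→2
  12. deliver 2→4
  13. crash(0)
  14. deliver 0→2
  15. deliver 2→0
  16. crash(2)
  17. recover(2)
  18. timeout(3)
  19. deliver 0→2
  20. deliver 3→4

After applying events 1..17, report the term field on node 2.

2

[1] timeout(3) → N3(cand t1 [-])
[2] deliver 3→2 → N2(foll t1 [-])
[3] deliver 2→3 → ∅
[4] deliver 3→4 → N4(foll t1 [-])
[5] deliver 4→3 → N3(lead t1 [-])
[6] deliver 3→0 → N0(foll t1 [-])
[7] deliver 0→3 → ∅
[8] timeout(4) → N4(cand t2 [-])
[9] deliver 4→3 → N3(foll t2 [-])
[10] deliver 3→4 → ∅
[11] deliver 4→2 → N2(foll t2 [-])
[12] deliver 2→4 → N4(lead t2 [-])
[13] crash(0) → N0(✗foll t1 [-])
[14] deliver 0→2 → ∅
[15] deliver 2→0 → ∅
[16] crash(2) → N2(✗foll t2 [-])
[17] recover(2) → N2(foll t2 [-])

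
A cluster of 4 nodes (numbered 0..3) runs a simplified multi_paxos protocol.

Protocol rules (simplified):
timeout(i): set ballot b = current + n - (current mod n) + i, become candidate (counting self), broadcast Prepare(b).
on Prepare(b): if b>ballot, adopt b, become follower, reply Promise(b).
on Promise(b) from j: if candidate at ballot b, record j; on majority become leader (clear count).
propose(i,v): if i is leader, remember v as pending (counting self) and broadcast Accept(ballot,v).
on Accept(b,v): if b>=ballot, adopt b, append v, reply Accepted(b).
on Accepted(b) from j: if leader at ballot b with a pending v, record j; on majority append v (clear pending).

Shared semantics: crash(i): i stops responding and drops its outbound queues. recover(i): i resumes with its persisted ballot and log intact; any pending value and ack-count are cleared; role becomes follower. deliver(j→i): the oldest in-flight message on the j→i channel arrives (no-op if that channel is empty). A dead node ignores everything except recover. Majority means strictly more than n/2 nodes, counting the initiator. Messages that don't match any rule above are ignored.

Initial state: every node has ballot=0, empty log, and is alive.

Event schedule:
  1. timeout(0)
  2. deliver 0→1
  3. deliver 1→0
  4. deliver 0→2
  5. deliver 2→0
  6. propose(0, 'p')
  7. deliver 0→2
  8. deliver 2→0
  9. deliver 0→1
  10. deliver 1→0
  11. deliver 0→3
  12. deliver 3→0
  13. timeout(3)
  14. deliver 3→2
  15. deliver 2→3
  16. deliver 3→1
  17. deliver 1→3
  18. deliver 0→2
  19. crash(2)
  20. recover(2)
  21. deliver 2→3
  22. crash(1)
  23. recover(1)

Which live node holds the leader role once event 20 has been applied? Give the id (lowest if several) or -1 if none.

0

after 1 — timeout(0): n0:cand/b4/[-]
after 2 — deliver 0→1: n1:foll/b4/[-]
after 3 — deliver 1→0: ·
after 4 — deliver 0→2: n2:foll/b4/[-]
after 5 — deliver 2→0: n0:lead/b4/[-]
after 6 — propose(0,'p'): ·
after 7 — deliver 0→2: n2:foll/b4/[p]
after 8 — deliver 2→0: ·
after 9 — deliver 0→1: n1:foll/b4/[p]
after 10 — deliver 1→0: n0:lead/b4/[p]
after 11 — deliver 0→3: n3:foll/b4/[-]
after 12 — deliver 3→0: ·
after 13 — timeout(3): n3:cand/b11/[-]
after 14 — deliver 3→2: n2:foll/b11/[p]
after 15 — deliver 2→3: ·
after 16 — deliver 3→1: n1:foll/b11/[p]
after 17 — deliver 1→3: n3:lead/b11/[-]
after 18 — deliver 0→2: ·
after 19 — crash(2): n2:✗foll/b11/[p]
after 20 — recover(2): n2:foll/b11/[p]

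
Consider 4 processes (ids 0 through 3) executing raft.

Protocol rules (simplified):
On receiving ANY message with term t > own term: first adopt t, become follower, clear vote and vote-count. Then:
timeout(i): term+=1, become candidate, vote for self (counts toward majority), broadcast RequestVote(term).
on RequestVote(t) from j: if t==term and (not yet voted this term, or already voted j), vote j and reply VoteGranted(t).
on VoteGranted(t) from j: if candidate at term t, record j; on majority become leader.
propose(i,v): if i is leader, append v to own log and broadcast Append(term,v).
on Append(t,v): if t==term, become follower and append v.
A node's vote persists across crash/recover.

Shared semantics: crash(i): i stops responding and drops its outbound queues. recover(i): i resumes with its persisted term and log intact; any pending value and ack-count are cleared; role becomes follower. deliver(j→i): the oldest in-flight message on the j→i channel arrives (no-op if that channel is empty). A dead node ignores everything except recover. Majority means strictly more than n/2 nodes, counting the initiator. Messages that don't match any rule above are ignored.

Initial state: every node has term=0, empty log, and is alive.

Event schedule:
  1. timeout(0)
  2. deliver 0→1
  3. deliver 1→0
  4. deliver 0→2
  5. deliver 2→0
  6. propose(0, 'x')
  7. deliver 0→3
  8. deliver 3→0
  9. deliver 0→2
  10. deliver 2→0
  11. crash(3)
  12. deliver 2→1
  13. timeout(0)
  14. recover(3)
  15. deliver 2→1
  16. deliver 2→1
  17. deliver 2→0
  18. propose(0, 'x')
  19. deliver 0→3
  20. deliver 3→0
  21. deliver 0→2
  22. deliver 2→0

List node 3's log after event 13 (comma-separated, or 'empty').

after 1 — timeout(0): n0:cand/t1/[-]
after 2 — deliver 0→1: n1:foll/t1/[-]
after 3 — deliver 1→0: ·
after 4 — deliver 0→2: n2:foll/t1/[-]
after 5 — deliver 2→0: n0:lead/t1/[-]
after 6 — propose(0,'x'): n0:lead/t1/[x]
after 7 — deliver 0→3: n3:foll/t1/[-]
after 8 — deliver 3→0: ·
after 9 — deliver 0→2: n2:foll/t1/[x]
after 10 — deliver 2→0: ·
after 11 — crash(3): n3:✗foll/t1/[-]
after 12 — deliver 2→1: ·
after 13 — timeout(0): n0:cand/t2/[x]

empty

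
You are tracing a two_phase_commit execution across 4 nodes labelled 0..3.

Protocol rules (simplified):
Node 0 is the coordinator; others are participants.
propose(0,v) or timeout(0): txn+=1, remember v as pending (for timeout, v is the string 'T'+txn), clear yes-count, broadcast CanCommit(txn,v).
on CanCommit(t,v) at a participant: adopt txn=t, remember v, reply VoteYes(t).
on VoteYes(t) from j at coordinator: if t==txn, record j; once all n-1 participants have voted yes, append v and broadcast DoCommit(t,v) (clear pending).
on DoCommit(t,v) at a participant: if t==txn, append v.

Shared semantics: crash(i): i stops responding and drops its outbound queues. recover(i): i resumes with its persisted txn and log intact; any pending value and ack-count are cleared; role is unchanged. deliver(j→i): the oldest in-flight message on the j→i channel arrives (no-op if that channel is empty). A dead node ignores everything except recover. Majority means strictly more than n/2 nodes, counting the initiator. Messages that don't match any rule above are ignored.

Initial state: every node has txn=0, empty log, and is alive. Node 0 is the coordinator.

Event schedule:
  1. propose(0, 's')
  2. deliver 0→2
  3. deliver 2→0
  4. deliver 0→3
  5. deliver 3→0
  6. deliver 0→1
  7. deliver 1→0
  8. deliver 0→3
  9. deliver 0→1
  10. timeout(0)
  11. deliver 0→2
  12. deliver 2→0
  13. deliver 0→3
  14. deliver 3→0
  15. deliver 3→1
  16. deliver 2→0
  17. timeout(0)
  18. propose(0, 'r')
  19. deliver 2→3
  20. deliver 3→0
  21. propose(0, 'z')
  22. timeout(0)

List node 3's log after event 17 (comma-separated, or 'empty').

s

e1 propose(0,'s'): 0[coor,t=1,-]
e2 deliver 0→2: 2[part,t=1,-]
e3 deliver 2→0: ·
e4 deliver 0→3: 3[part,t=1,-]
e5 deliver 3→0: ·
e6 deliver 0→1: 1[part,t=1,-]
e7 deliver 1→0: 0[coor,t=1,s]
e8 deliver 0→3: 3[part,t=1,s]
e9 deliver 0→1: 1[part,t=1,s]
e10 timeout(0): 0[coor,t=2,s]
e11 deliver 0→2: 2[part,t=1,s]
e12 deliver 2→0: ·
e13 deliver 0→3: 3[part,t=2,s]
e14 deliver 3→0: ·
e15 deliver 3→1: ·
e16 deliver 2→0: ·
e17 timeout(0): 0[coor,t=3,s]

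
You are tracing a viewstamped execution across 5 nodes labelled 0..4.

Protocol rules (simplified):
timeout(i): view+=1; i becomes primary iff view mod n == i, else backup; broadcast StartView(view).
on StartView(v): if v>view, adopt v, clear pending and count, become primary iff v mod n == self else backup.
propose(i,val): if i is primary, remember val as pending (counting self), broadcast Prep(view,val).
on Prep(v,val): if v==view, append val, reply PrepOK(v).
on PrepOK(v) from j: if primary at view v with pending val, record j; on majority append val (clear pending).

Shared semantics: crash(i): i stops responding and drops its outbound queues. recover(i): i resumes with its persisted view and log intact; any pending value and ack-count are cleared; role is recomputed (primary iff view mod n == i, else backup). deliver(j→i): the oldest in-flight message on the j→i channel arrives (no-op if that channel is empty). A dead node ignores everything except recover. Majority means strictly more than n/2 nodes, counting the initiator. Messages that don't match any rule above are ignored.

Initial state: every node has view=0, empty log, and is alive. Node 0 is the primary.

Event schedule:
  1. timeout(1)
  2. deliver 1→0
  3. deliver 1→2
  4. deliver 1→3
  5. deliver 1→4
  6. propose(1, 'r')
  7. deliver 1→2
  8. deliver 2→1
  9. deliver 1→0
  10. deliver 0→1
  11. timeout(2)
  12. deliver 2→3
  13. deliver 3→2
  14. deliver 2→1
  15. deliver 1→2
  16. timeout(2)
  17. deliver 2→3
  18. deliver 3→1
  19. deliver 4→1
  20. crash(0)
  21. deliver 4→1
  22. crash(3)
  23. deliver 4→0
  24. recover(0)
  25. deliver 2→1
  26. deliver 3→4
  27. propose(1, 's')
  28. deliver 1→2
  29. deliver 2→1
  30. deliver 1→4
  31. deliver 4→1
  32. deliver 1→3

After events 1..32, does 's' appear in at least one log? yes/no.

no

1. timeout(1):  <1:prim v1 ->
2. deliver 1→0:  <0:back v1 ->
3. deliver 1→2:  <2:back v1 ->
4. deliver 1→3:  <3:back v1 ->
5. deliver 1→4:  <4:back v1 ->
6. propose(1,'r'):  nop
7. deliver 1→2:  <2:back v1 r>
8. deliver 2→1:  nop
9. deliver 1→0:  <0:back v1 r>
10. deliver 0→1:  <1:prim v1 r>
11. timeout(2):  <2:prim v2 r>
12. deliver 2→3:  <3:back v2 ->
13. deliver 3→2:  nop
14. deliver 2→1:  <1:back v2 r>
15. deliver 1→2:  nop
16. timeout(2):  <2:back v3 r>
17. deliver 2→3:  <3:prim v3 ->
18. deliver 3→1:  nop
19. deliver 4→1:  nop
20. crash(0):  <0:✗back v1 r>
21. deliver 4→1:  nop
22. crash(3):  <3:✗prim v3 ->
23. deliver 4→0:  nop
24. recover(0):  <0:back v1 r>
25. deliver 2→1:  <1:back v3 r>
26. deliver 3→4:  nop
27. propose(1,'s'):  nop
28. deliver 1→2:  nop
29. deliver 2→1:  nop
30. deliver 1→4:  <4:back v1 r>
31. deliver 4→1:  nop
32. deliver 1→3:  nop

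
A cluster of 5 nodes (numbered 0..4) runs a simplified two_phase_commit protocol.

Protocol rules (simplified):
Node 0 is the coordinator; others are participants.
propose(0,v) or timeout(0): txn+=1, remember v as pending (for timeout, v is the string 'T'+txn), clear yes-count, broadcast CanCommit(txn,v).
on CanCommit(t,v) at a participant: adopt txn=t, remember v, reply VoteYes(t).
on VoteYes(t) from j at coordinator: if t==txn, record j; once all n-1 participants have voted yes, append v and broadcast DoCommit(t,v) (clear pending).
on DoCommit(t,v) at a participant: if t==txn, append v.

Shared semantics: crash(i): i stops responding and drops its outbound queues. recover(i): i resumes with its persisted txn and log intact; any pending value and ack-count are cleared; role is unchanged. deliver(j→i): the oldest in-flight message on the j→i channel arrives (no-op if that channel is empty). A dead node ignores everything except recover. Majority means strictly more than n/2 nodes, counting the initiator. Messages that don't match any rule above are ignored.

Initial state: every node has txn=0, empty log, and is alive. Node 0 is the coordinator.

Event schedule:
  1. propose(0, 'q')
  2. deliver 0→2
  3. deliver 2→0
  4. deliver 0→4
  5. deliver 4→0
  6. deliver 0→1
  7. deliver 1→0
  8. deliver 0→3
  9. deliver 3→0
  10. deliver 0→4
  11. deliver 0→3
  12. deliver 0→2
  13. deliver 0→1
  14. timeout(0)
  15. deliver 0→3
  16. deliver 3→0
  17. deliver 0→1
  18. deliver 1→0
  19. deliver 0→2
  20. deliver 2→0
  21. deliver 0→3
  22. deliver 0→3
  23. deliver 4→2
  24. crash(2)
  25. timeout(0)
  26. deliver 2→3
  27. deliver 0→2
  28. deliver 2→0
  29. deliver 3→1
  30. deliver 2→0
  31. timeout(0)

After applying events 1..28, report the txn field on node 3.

[1] propose(0,'q') → N0(coor t1 [-])
[2] deliver 0→2 → N2(part t1 [-])
[3] deliver 2→0 → ∅
[4] deliver 0→4 → N4(part t1 [-])
[5] deliver 4→0 → ∅
[6] deliver 0→1 → N1(part t1 [-])
[7] deliver 1→0 → ∅
[8] deliver 0→3 → N3(part t1 [-])
[9] deliver 3→0 → N0(coor t1 [q])
[10] deliver 0→4 → N4(part t1 [q])
[11] deliver 0→3 → N3(part t1 [q])
[12] deliver 0→2 → N2(part t1 [q])
[13] deliver 0→1 → N1(part t1 [q])
[14] timeout(0) → N0(coor t2 [q])
[15] deliver 0→3 → N3(part t2 [q])
[16] deliver 3→0 → ∅
[17] deliver 0→1 → N1(part t2 [q])
[18] deliver 1→0 → ∅
[19] deliver 0→2 → N2(part t2 [q])
[20] deliver 2→0 → ∅
[21] deliver 0→3 → ∅
[22] deliver 0→3 → ∅
[23] deliver 4→2 → ∅
[24] crash(2) → N2(✗part t2 [q])
[25] timeout(0) → N0(coor t3 [q])
[26] deliver 2→3 → ∅
[27] deliver 0→2 → ∅
[28] deliver 2→0 → ∅

2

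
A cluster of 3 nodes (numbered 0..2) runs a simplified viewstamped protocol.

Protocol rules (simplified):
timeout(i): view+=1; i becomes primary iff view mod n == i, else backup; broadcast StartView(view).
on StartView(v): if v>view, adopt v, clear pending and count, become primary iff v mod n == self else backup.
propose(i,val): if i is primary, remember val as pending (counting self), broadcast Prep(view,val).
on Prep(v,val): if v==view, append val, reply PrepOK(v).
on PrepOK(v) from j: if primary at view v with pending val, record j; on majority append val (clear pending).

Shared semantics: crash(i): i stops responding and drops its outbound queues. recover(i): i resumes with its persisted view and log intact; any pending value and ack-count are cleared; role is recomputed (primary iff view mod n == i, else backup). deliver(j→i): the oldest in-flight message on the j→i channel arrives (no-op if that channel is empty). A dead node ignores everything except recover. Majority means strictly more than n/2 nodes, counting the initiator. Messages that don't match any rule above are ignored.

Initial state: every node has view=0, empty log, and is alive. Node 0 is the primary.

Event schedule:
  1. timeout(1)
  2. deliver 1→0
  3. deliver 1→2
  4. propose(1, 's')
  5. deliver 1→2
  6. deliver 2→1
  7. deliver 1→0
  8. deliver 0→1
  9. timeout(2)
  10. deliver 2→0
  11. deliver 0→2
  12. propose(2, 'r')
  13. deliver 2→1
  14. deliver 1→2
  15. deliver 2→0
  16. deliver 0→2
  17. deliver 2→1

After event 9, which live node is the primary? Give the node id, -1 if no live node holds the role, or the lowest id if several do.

1

1. timeout(1):  <1:prim v1 ->
2. deliver 1→0:  <0:back v1 ->
3. deliver 1→2:  <2:back v1 ->
4. propose(1,'s'):  nop
5. deliver 1→2:  <2:back v1 s>
6. deliver 2→1:  <1:prim v1 s>
7. deliver 1→0:  <0:back v1 s>
8. deliver 0→1:  nop
9. timeout(2):  <2:prim v2 s>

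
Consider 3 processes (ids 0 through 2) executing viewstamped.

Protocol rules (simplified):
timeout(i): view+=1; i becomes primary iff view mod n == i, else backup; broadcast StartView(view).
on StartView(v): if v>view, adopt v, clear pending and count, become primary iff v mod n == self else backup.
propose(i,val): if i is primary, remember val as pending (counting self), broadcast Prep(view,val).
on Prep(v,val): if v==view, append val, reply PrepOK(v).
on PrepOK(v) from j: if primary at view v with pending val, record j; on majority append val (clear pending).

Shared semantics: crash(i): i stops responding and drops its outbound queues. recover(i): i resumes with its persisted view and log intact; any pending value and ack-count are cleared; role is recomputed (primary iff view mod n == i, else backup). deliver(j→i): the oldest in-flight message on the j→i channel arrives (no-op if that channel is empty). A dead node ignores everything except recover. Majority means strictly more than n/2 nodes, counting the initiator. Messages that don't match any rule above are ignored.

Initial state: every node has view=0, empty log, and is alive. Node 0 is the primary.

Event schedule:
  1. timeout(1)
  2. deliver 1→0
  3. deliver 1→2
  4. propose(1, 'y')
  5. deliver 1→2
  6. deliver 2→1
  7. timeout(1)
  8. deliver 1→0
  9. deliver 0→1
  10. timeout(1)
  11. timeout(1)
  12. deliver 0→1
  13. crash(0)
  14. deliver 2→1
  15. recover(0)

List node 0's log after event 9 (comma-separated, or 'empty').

y

[1] timeout(1) → N1(prim v1 [-])
[2] deliver 1→0 → N0(back v1 [-])
[3] deliver 1→2 → N2(back v1 [-])
[4] propose(1,'y') → ∅
[5] deliver 1→2 → N2(back v1 [y])
[6] deliver 2→1 → N1(prim v1 [y])
[7] timeout(1) → N1(back v2 [y])
[8] deliver 1→0 → N0(back v1 [y])
[9] deliver 0→1 → ∅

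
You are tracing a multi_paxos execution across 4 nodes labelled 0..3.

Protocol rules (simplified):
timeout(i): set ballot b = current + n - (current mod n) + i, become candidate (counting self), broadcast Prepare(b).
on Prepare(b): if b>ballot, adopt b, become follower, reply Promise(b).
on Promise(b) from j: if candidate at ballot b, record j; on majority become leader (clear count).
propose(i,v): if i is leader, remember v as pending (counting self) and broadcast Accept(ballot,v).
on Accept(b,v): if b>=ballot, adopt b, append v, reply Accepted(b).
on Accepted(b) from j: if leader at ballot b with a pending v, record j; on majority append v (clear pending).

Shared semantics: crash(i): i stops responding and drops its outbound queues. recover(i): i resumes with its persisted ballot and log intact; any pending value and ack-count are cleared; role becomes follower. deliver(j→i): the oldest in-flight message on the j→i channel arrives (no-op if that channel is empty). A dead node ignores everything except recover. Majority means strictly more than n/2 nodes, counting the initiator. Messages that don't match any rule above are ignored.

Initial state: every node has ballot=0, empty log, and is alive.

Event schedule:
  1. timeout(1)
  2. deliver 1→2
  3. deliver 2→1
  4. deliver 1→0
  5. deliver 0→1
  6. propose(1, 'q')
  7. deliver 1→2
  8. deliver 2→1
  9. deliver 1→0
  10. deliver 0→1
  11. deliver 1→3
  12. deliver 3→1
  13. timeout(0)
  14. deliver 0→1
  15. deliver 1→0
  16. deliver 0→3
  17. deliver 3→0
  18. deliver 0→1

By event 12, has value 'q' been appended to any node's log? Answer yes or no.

e1 timeout(1): 1[cand,b=5,-]
e2 deliver 1→2: 2[foll,b=5,-]
e3 deliver 2→1: ·
e4 deliver 1→0: 0[foll,b=5,-]
e5 deliver 0→1: 1[lead,b=5,-]
e6 propose(1,'q'): ·
e7 deliver 1→2: 2[foll,b=5,q]
e8 deliver 2→1: ·
e9 deliver 1→0: 0[foll,b=5,q]
e10 deliver 0→1: 1[lead,b=5,q]
e11 deliver 1→3: 3[foll,b=5,-]
e12 deliver 3→1: ·

yes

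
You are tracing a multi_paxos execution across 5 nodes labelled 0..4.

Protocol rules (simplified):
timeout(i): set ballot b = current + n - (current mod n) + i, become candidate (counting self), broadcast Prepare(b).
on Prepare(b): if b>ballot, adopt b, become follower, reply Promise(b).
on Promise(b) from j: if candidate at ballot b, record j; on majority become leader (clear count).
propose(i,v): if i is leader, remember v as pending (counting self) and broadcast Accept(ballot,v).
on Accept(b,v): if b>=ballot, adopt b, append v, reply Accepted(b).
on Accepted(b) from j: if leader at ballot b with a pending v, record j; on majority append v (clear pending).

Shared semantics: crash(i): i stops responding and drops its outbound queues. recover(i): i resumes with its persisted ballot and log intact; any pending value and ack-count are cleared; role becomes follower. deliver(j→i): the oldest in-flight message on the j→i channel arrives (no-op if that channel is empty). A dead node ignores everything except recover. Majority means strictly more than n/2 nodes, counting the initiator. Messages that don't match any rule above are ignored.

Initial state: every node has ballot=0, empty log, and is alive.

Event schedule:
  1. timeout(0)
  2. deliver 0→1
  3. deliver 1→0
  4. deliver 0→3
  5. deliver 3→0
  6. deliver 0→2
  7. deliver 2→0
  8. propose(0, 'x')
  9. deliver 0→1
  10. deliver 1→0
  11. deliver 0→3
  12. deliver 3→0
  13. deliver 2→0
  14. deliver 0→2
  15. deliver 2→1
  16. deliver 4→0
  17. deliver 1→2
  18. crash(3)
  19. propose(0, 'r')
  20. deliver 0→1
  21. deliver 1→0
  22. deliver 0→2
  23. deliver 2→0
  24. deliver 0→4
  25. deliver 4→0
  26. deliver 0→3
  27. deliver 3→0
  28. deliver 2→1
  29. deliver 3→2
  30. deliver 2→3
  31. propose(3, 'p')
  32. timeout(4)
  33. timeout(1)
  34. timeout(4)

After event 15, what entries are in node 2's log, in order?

x

step 1 timeout(0): 0={cand,b=5,log=-}
step 2 deliver 0→1: 1={foll,b=5,log=-}
step 3 deliver 1→0: —
step 4 deliver 0→3: 3={foll,b=5,log=-}
step 5 deliver 3→0: 0={lead,b=5,log=-}
step 6 deliver 0→2: 2={foll,b=5,log=-}
step 7 deliver 2→0: —
step 8 propose(0,'x'): —
step 9 deliver 0→1: 1={foll,b=5,log=x}
step 10 deliver 1→0: —
step 11 deliver 0→3: 3={foll,b=5,log=x}
step 12 deliver 3→0: 0={lead,b=5,log=x}
step 13 deliver 2→0: —
step 14 deliver 0→2: 2={foll,b=5,log=x}
step 15 deliver 2→1: —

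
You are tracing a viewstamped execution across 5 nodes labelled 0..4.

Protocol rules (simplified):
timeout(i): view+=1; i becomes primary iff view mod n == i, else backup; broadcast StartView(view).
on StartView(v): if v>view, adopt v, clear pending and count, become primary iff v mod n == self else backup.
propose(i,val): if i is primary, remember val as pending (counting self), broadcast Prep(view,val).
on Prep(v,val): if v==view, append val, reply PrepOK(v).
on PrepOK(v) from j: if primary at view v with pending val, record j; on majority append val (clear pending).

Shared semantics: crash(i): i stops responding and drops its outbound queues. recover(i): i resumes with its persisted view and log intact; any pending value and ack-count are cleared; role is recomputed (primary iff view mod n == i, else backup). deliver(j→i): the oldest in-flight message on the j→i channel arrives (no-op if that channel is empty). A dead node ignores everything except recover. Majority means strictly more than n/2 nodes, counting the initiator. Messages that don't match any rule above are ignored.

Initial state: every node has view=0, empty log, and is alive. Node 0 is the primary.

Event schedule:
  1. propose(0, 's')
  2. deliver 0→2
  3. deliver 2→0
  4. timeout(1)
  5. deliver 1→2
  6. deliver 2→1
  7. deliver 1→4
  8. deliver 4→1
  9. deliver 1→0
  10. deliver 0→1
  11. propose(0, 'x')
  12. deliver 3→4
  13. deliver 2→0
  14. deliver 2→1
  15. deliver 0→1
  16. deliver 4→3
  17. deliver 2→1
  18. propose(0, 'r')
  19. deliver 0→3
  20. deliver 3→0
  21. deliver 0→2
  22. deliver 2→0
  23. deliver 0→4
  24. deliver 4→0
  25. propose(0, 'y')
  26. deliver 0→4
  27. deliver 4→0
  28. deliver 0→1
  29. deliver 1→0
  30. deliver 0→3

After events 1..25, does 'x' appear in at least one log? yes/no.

after 1 — propose(0,'s'): ·
after 2 — deliver 0→2: n2:back/v0/[s]
after 3 — deliver 2→0: ·
after 4 — timeout(1): n1:prim/v1/[-]
after 5 — deliver 1→2: n2:back/v1/[s]
after 6 — deliver 2→1: ·
after 7 — deliver 1→4: n4:back/v1/[-]
after 8 — deliver 4→1: ·
after 9 — deliver 1→0: n0:back/v1/[-]
after 10 — deliver 0→1: ·
after 11 — propose(0,'x'): ·
after 12 — deliver 3→4: ·
after 13 — deliver 2→0: ·
after 14 — deliver 2→1: ·
after 15 — deliver 0→1: ·
after 16 — deliver 4→3: ·
after 17 — deliver 2→1: ·
after 18 — propose(0,'r'): ·
after 19 — deliver 0→3: n3:back/v0/[s]
after 20 — deliver 3→0: ·
after 21 — deliver 0→2: ·
after 22 — deliver 2→0: ·
after 23 — deliver 0→4: ·
after 24 — deliver 4→0: ·
after 25 — propose(0,'y'): ·

no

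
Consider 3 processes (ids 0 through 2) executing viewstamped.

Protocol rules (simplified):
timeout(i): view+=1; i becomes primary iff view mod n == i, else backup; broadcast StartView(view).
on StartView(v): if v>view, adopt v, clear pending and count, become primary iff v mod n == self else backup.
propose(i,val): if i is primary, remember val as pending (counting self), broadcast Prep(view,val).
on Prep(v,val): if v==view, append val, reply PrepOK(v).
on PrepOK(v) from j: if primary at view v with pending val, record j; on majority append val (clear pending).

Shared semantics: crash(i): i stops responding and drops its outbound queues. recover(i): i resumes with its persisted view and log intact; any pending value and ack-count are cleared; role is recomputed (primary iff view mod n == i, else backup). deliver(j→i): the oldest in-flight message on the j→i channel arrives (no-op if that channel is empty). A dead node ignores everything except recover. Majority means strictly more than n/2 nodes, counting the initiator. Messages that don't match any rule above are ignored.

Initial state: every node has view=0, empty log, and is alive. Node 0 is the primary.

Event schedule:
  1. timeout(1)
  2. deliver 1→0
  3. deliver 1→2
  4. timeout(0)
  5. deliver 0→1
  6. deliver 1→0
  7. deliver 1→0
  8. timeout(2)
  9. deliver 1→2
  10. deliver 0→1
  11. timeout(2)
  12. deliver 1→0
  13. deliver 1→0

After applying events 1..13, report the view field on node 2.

3

step 1 timeout(1): 1={prim,v=1,log=-}
step 2 deliver 1→0: 0={back,v=1,log=-}
step 3 deliver 1→2: 2={back,v=1,log=-}
step 4 timeout(0): 0={back,v=2,log=-}
step 5 deliver 0→1: 1={back,v=2,log=-}
step 6 deliver 1→0: —
step 7 deliver 1→0: —
step 8 timeout(2): 2={prim,v=2,log=-}
step 9 deliver 1→2: —
step 10 deliver 0→1: —
step 11 timeout(2): 2={back,v=3,log=-}
step 12 deliver 1→0: —
step 13 deliver 1→0: —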